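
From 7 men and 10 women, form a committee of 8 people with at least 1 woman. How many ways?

Sum over valid woman counts:
C(10,1)C(7,7) = 10
C(10,2)C(7,6) = 315
C(10,3)C(7,5) = 2520
C(10,4)C(7,4) = 7350
C(10,5)C(7,3) = 8820
C(10,6)C(7,2) = 4410
C(10,7)C(7,1) = 840
C(10,8)C(7,0) = 45
Total: 10 + 315 + 2520 + 7350 + 8820 + 4410 + 840 + 45.

Final answer: 24310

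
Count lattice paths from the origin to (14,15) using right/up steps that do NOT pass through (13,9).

Total paths to (14,15): C(29,15) = 77558760.
Paths through (13,9): C(22,9) x C(7,6) = 3481940.
Avoiding (13,9): 77558760 - 3481940.

Final answer: 74076820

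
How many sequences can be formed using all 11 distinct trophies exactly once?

The number of ways to arrange 11 distinct objects is 11!.

Final answer: 11! = 39916800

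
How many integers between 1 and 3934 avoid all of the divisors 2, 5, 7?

|div by 2|=1967, |div by 5|=786, |div by 7|=562.
|div by 2&5|=393, |div by 2&7|=281, |div by 5&7|=112, |div by all|=56.
By inclusion-exclusion, divisible by at least one: 1967+786+562-393-281-112+56 = 2585.
Not divisible by any: 3934 - 2585.

Final answer: 1349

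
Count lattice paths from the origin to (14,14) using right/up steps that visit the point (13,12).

Paths (0,0)->(13,12): C(25,12) = 5200300.
Paths (13,12)->(14,14): C(3,2) = 3.
By multiplication principle: 5200300 x 3.

Final answer: 15600900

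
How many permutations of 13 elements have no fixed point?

Derangements satisfy D(n) = (n-1)(D(n-1) + D(n-2)), starting from D(0)=1, D(1)=0.
D(2) = 1 x (0 + 1) = 1
D(3) = 2 x (1 + 0) = 2
D(4) = 3 x (2 + 1) = 9
D(5) = 4 x (9 + 2) = 44
D(6) = 5 x (44 + 9) = 265
D(7) = 6 x (265 + 44) = 1854
D(8) = 7 x (1854 + 265) = 14833
D(9) = 8 x (14833 + 1854) = 133496
D(10) = 9 x (133496 + 14833) = 1334961
D(11) = 10 x (1334961 + 133496) = 14684570
D(12) = 11 x (14684570 + 1334961) = 176214841
D(13) = 12 x (D(12) + D(11)) = 12 x (176214841 + 14684570)

Final answer: D(13) = 2290792932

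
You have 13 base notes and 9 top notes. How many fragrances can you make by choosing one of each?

By the multiplication principle: 13 x 9.

Final answer: 117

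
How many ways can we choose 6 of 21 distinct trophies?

C(21,6) = 21!/(6! x 15!).

Final answer: \binom{21}{6} = 54264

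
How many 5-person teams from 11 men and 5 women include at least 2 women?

Sum over valid woman counts:
C(5,2)C(11,3) = 1650
C(5,3)C(11,2) = 550
C(5,4)C(11,1) = 55
C(5,5)C(11,0) = 1
Total: 1650 + 550 + 55 + 1.

Final answer: 2256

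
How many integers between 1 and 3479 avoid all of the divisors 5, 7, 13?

|div by 5|=695, |div by 7|=497, |div by 13|=267.
|div by 5&7|=99, |div by 5&13|=53, |div by 7&13|=38, |div by all|=7.
By inclusion-exclusion, divisible by at least one: 695+497+267-99-53-38+7 = 1276.
Not divisible by any: 3479 - 1276.

Final answer: 2203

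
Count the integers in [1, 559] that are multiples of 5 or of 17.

Multiples of 5: 111. Multiples of 17: 32. Of both (lcm=85): 6.
By inclusion-exclusion: 111 + 32 - 6.

Final answer: 137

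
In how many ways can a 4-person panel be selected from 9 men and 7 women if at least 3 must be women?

Sum over valid woman counts:
C(7,3)C(9,1) = 315
C(7,4)C(9,0) = 35
Total: 315 + 35.

Final answer: 350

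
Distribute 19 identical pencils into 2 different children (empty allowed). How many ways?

Stars and bars: C(n+k-1, k-1) = C(20,1).

Final answer: C(20,1) = 20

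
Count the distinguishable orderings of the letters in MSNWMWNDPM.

Letters (D:1, M:3, N:2, P:1, S:1, W:2). Total letters: 10.
Permutations = 10!/(3! x 2! x 2!).

Final answer: 151200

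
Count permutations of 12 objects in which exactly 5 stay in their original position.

Choose which 5 elements are fixed: C(12,5) = 792.
Derange the remaining 7 using D(j) = (j-1)(D(j-1) + D(j-2)), D(0)=1, D(1)=0: D(2)=1, D(3)=2, D(4)=9, D(5)=44, D(6)=265, D(7)=1854.
Total: 792 x 1854.

Final answer: C(12,5) D(7) = 1468368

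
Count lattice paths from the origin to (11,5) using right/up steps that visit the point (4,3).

Paths (0,0)->(4,3): C(7,3) = 35.
Paths (4,3)->(11,5): C(9,2) = 36.
By multiplication principle: 35 x 36.

Final answer: 1260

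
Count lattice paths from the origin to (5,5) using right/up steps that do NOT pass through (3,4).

Total paths to (5,5): C(10,5) = 252.
Paths through (3,4): C(7,4) x C(3,1) = 105.
Avoiding (3,4): 252 - 105.

Final answer: 147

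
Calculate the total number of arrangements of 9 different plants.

The number of ways to arrange 9 distinct objects is 9!.

Final answer: 9! = 362880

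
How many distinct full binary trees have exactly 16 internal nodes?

This is counted by the nth Catalan number C_n. Here n = 16.
C_n = C(2n,n)/(n+1), so C_{16} = C(32,16)/17 = 601080390/17.

Final answer: C_{16} = 35357670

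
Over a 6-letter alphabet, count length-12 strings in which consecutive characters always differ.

Let g(n) count such strings. g(1) = 6, and each valid string of length n-1 extends in 5 ways (any symbol but the last), so g(n) = 5 g(n-1).
Total: g(12) = 6 x 5^11.

Final answer: 6 x 5^{11} = 292968750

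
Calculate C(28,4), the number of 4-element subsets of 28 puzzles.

C(28,4) = 28!/(4! x 24!).

Final answer: \binom{28}{4} = 20475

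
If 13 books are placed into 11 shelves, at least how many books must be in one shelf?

By the pigeonhole principle: ceiling(13/11).

Final answer: 2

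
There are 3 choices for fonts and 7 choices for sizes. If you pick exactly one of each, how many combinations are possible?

By the multiplication principle: 3 x 7.

Final answer: 21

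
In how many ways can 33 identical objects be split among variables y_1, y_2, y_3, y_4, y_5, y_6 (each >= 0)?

Stars and bars with 33 stars and 5 bars:
C(33+6-1, 6-1) = C(38,5).

Final answer: C(38,5) = 501942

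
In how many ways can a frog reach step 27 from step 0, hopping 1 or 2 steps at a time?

Condition on the final move: it is a 1-step (f(n-1) ways to get there) or a 2-step (f(n-2) ways), so f(n) = f(n-1) + f(n-2), with f(1)=1, f(2)=2.
Building up term by term: f(1)=1, f(2)=2, f(3)=3, f(4)=5, f(5)=8, f(6)=13, f(7)=21, f(8)=34, f(9)=55, f(10)=89, f(11)=144, f(12)=233, f(13)=377, f(14)=610, f(15)=987, f(16)=1597, f(17)=2584, f(18)=4181, f(19)=6765, f(20)=10946, f(21)=17711, f(22)=28657, f(23)=46368, f(24)=75025, f(25)=121393, f(26)=196418, f(27)=317811.

Final answer: 317811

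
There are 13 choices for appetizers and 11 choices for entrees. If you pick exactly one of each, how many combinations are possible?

By the multiplication principle: 13 x 11.

Final answer: 143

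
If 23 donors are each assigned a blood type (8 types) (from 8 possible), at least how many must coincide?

There are 8 possible values for blood type (8 types). With 23 donors and 8 categories, by pigeonhole: ceiling(23/8).

Final answer: 3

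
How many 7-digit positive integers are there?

First digit: 9 choices (1-9). Each of the remaining 6 digits: 10 choices.
Total: 9 x 10^6.

Final answer: 9000000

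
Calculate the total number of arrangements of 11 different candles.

The number of ways to arrange 11 distinct objects is 11!.

Final answer: 11! = 39916800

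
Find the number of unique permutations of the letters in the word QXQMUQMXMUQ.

Letters (M:3, Q:4, U:2, X:2). Total letters: 11.
Permutations = 11!/(4! x 3! x 2! x 2!).

Final answer: 69300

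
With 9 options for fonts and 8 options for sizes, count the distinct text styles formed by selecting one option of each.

By the multiplication principle: 9 x 8.

Final answer: 72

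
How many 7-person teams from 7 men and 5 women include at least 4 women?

Sum over valid woman counts:
C(5,4)C(7,3) = 175
C(5,5)C(7,2) = 21
Total: 175 + 21.

Final answer: 196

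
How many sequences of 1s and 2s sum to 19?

Let f(n) be the number of climbs. Removing the last move (1 or 2 steps) gives f(n) = f(n-1) + f(n-2); base cases f(1)=1, f(2)=2.
Building up term by term: f(1)=1, f(2)=2, f(3)=3, f(4)=5, f(5)=8, f(6)=13, f(7)=21, f(8)=34, f(9)=55, f(10)=89, f(11)=144, f(12)=233, f(13)=377, f(14)=610, f(15)=987, f(16)=1597, f(17)=2584, f(18)=4181, f(19)=6765.

Final answer: 6765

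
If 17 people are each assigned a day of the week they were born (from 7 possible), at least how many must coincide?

There are 7 possible values for day of the week they were born. With 17 people and 7 categories, by pigeonhole: ceiling(17/7).

Final answer: 3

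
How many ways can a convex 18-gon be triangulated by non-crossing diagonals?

This is a standard Catalan-number count: the answer is C_n. Here n = 18 - 2 = 16.
C_n = C(2n,n) - C(2n,n+1), so C_{16} = C(32,16) - C(32,17) = 601080390 - 565722720.

Final answer: C_{16} = 35357670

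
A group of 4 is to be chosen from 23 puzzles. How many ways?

C(23,4) = 23!/(4! x (23-4)!).

Final answer: C(23,4) = 8855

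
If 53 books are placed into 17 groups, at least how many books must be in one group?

By the pigeonhole principle: ceiling(53/17).

Final answer: 4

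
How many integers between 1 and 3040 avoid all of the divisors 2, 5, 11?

|div by 2|=1520, |div by 5|=608, |div by 11|=276.
|div by 2&5|=304, |div by 2&11|=138, |div by 5&11|=55, |div by all|=27.
By inclusion-exclusion, divisible by at least one: 1520+608+276-304-138-55+27 = 1934.
Not divisible by any: 3040 - 1934.

Final answer: 1106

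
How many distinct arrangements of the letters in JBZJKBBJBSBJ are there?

Letters (B:5, J:4, K:1, S:1, Z:1). Total letters: 12.
Permutations = 12!/(5! x 4!).

Final answer: 166320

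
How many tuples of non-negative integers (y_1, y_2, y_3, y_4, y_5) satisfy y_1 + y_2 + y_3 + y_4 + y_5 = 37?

Stars and bars with 37 stars and 4 bars:
C(37+5-1, 5-1) = C(41,4).

Final answer: C(41,4) = 101270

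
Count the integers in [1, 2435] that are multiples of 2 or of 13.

Multiples of 2: 1217. Multiples of 13: 187. Of both (lcm=26): 93.
By inclusion-exclusion: 1217 + 187 - 93.

Final answer: 1311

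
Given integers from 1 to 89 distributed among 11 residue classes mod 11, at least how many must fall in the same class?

By pigeonhole with 89 objects and 11 categories: ceiling(89/11).

Final answer: 9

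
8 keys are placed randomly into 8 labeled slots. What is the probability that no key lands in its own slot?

Derangements satisfy D(n) = (n-1)(D(n-1) + D(n-2)), starting from D(0)=1, D(1)=0.
Building up: D(2)=1, D(3)=2, D(4)=9, D(5)=44, D(6)=265, D(7)=1854, D(8)=14833.
Total arrangements: 8! = 40320.
Probability = D(8)/8! = 2119/5760.

Final answer: D(8)/8! = 14833/40320 = 0.367882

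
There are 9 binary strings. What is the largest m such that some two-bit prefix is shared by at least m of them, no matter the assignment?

There are 4 possible values for two-bit prefix. With 9 binary strings and 4 categories, by pigeonhole: ceiling(9/4).

Final answer: 3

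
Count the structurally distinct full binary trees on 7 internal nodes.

This is counted by the nth Catalan number C_n. Here n = 7.
C_n = C(2n,n)/(n+1), so C_{7} = C(14,7)/8 = 3432/8.

Final answer: C_{7} = 429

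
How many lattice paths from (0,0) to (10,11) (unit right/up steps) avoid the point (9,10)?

Total paths to (10,11): C(21,11) = 352716.
Paths through (9,10): C(19,10) x C(2,1) = 184756.
Avoiding (9,10): 352716 - 184756.

Final answer: 167960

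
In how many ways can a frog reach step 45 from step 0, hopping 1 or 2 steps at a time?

Let f(n) be the number of climbs. Removing the last move (1 or 2 steps) gives f(n) = f(n-1) + f(n-2); base cases f(1)=1, f(2)=2.
Building up term by term: f(1)=1, f(2)=2, f(3)=3, f(4)=5, f(5)=8, f(6)=13, f(7)=21, f(8)=34, f(9)=55, f(10)=89, f(11)=144, f(12)=233, f(13)=377, f(14)=610, f(15)=987, f(16)=1597, f(17)=2584, f(18)=4181, f(19)=6765, f(20)=10946, f(21)=17711, f(22)=28657, f(23)=46368, f(24)=75025, f(25)=121393, f(26)=196418, f(27)=317811, f(28)=514229, f(29)=832040, f(30)=1346269, f(31)=2178309, f(32)=3524578, f(33)=5702887, f(34)=9227465, f(35)=14930352, f(36)=24157817, f(37)=39088169, f(38)=63245986, f(39)=102334155, f(40)=165580141, f(41)=267914296, f(42)=433494437, f(43)=701408733, f(44)=1134903170, f(45)=1836311903.

Final answer: 1836311903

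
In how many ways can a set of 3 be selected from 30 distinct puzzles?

C(30,3) = 30!/(3! x 27!).

Final answer: \binom{30}{3} = 4060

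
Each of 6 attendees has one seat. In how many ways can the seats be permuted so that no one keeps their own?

Use the recurrence D(n) = (n-1)(D(n-1) + D(n-2)) with D(0)=1, D(1)=0.
D(2) = 1 x (0 + 1) = 1
D(3) = 2 x (1 + 0) = 2
D(4) = 3 x (2 + 1) = 9
D(5) = 4 x (9 + 2) = 44
D(6) = 5 x (D(5) + D(4)) = 5 x (44 + 9)

Final answer: D(6) = 265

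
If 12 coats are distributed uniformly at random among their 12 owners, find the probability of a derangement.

Use the recurrence D(n) = (n-1)(D(n-1) + D(n-2)) with D(0)=1, D(1)=0.
Building up: D(2)=1, D(3)=2, D(4)=9, D(5)=44, D(6)=265, D(7)=1854, D(8)=14833, D(9)=133496, D(10)=1334961, D(11)=14684570, D(12)=176214841.
Total arrangements: 12! = 479001600.
Probability = D(12)/12! = 16019531/43545600.

Final answer: D(12)/12! = 176214841/479001600 = 0.367879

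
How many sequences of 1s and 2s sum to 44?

Let f(n) count the ways. The last step is size 1 or 2, so f(n) = f(n-1) + f(n-2) with f(1)=1, f(2)=2.
Iterating the recurrence: f(1)=1, f(2)=2, f(3)=3, f(4)=5, f(5)=8, f(6)=13, f(7)=21, f(8)=34, f(9)=55, f(10)=89, f(11)=144, f(12)=233, f(13)=377, f(14)=610, f(15)=987, f(16)=1597, f(17)=2584, f(18)=4181, f(19)=6765, f(20)=10946, f(21)=17711, f(22)=28657, f(23)=46368, f(24)=75025, f(25)=121393, f(26)=196418, f(27)=317811, f(28)=514229, f(29)=832040, f(30)=1346269, f(31)=2178309, f(32)=3524578, f(33)=5702887, f(34)=9227465, f(35)=14930352, f(36)=24157817, f(37)=39088169, f(38)=63245986, f(39)=102334155, f(40)=165580141, f(41)=267914296, f(42)=433494437, f(43)=701408733, f(44)=1134903170.

Final answer: 1134903170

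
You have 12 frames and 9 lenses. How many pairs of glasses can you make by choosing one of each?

By the multiplication principle: 12 x 9.

Final answer: 108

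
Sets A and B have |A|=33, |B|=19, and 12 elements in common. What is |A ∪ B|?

|A union B| = |A| + |B| - |A intersect B| = 33 + 19 - 12.

Final answer: 40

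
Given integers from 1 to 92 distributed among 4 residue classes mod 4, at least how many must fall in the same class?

By pigeonhole with 92 objects and 4 categories: ceiling(92/4).

Final answer: 23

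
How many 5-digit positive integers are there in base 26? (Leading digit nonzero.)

These are the integers in [26^4, 26^5), so the count is 26^5 - 26^4 = 25 x 26^4.

Final answer: 11424400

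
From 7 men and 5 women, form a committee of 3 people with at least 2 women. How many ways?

Sum over valid woman counts:
C(5,2)C(7,1) = 70
C(5,3)C(7,0) = 10
Total: 70 + 10.

Final answer: 80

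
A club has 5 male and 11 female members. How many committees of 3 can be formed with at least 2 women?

Sum over valid woman counts:
C(11,2)C(5,1) = 275
C(11,3)C(5,0) = 165
Total: 275 + 165.

Final answer: 440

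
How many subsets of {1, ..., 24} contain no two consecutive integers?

Condition on whether n belongs to the subset: if not, any valid subset of {1, ..., n-1} works (a(n-1)); if so, n-1 is excluded and the rest is a valid subset of {1, ..., n-2} (a(n-2)). Hence a(n) = a(n-1) + a(n-2), a(1)=2, a(2)=3.
Iterating the recurrence: a(1)=2, a(2)=3, a(3)=5, a(4)=8, a(5)=13, a(6)=21, a(7)=34, a(8)=55, a(9)=89, a(10)=144, a(11)=233, a(12)=377, a(13)=610, a(14)=987, a(15)=1597, a(16)=2584, a(17)=4181, a(18)=6765, a(19)=10946, a(20)=17711, a(21)=28657, a(22)=46368, a(23)=75025, a(24)=121393.

Final answer: 121393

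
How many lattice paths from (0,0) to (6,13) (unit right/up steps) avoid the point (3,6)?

Total paths to (6,13): C(19,13) = 27132.
Paths through (3,6): C(9,6) x C(10,7) = 10080.
Avoiding (3,6): 27132 - 10080.

Final answer: 17052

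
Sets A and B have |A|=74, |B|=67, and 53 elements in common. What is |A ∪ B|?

|A union B| = |A| + |B| - |A intersect B| = 74 + 67 - 53.

Final answer: 88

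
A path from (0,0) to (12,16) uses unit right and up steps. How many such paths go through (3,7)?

Paths (0,0)->(3,7): C(10,7) = 120.
Paths (3,7)->(12,16): C(18,9) = 48620.
By multiplication principle: 120 x 48620.

Final answer: 5834400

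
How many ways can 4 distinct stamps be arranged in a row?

The number of ways to arrange 4 distinct objects is 4!.

Final answer: 4! = 24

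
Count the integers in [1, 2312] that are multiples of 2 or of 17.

Multiples of 2: 1156. Multiples of 17: 136. Of both (lcm=34): 68.
By inclusion-exclusion: 1156 + 136 - 68.

Final answer: 1224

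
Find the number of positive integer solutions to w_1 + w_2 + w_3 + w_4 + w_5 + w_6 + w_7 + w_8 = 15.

Substitute w'_i = w_i - 1 (so w'_i >= 0). Then sum w'_i = 15 - 8 = 7.
Stars and bars: C(7+8-1, 8-1) = C(14,7).

Final answer: C(14,7) = 3432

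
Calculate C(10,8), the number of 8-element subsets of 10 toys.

C(10,8) = 10!/(8! x (10-8)!).

Final answer: C(10,8) = 45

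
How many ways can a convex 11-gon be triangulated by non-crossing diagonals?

The structures are counted by the Catalan number C_n. Here n = 11 - 2 = 9.
C_n = C(2n,n)/(n+1), so C_{9} = C(18,9)/10 = 48620/10.

Final answer: C_{9} = 4862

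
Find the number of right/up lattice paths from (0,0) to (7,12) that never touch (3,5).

Total paths to (7,12): C(19,12) = 50388.
Paths through (3,5): C(8,5) x C(11,7) = 18480.
Avoiding (3,5): 50388 - 18480.

Final answer: 31908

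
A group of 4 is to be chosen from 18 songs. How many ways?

C(18,4) = 18!/(4! x 14!).

Final answer: \binom{18}{4} = 3060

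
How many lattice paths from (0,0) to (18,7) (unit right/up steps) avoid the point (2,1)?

Total paths to (18,7): C(25,7) = 480700.
Paths through (2,1): C(3,1) x C(22,6) = 223839.
Avoiding (2,1): 480700 - 223839.

Final answer: 256861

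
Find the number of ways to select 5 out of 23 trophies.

C(23,5) = 23!/(5! x 18!).

Final answer: \binom{23}{5} = 33649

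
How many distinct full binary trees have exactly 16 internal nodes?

This is a standard Catalan-number count: the answer is C_n. Here n = 16.
Using C_0 = 1 and C_(k+1) = C_k x 2(2k+1)/(k+2), build up term by term: C_1=1, C_2=2, C_3=5, C_4=14, C_5=42, C_6=132, C_7=429, C_8=1430, C_9=4862, C_10=16796, C_11=58786, C_12=208012, C_13=742900, C_14=2674440, C_15=9694845, C_16=35357670.

Final answer: C_{16} = 35357670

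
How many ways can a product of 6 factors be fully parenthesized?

This is a standard Catalan-number count: the answer is C_n. Here n = 6 - 1 = 5.
C_n = C(2n,n)/(n+1), so C_{5} = C(10,5)/6 = 252/6.

Final answer: C_{5} = 42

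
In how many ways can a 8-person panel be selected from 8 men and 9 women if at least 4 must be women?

Sum over valid woman counts:
C(9,4)C(8,4) = 8820
C(9,5)C(8,3) = 7056
C(9,6)C(8,2) = 2352
C(9,7)C(8,1) = 288
C(9,8)C(8,0) = 9
Total: 8820 + 7056 + 2352 + 288 + 9.

Final answer: 18525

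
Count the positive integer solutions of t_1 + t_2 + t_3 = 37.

Substitute t'_i = t_i - 1 (so t'_i >= 0). Then sum t'_i = 37 - 3 = 34.
Stars and bars: C(34+3-1, 3-1) = C(36,2).

Final answer: C(36,2) = 630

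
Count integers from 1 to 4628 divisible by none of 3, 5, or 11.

|div by 3|=1542, |div by 5|=925, |div by 11|=420.
|div by 3&5|=308, |div by 3&11|=140, |div by 5&11|=84, |div by all|=28.
By inclusion-exclusion, divisible by at least one: 1542+925+420-308-140-84+28 = 2383.
Not divisible by any: 4628 - 2383.

Final answer: 2245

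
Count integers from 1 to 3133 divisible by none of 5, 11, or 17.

|div by 5|=626, |div by 11|=284, |div by 17|=184.
|div by 5&11|=56, |div by 5&17|=36, |div by 11&17|=16, |div by all|=3.
By inclusion-exclusion, divisible by at least one: 626+284+184-56-36-16+3 = 989.
Not divisible by any: 3133 - 989.

Final answer: 2144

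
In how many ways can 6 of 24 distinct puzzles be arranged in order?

P(24,6) = 24!/(24-6)! = 24!/18!.

Final answer: P(24,6) = 96909120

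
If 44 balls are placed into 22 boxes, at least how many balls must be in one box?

By the pigeonhole principle: ceiling(44/22).

Final answer: 2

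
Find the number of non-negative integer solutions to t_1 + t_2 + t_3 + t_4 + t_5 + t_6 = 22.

Stars and bars with 22 stars and 5 bars:
C(22+6-1, 6-1) = C(27,5).

Final answer: C(27,5) = 80730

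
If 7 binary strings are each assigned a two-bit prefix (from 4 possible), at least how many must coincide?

There are 4 possible values for two-bit prefix. With 7 binary strings and 4 categories, by pigeonhole: ceiling(7/4).

Final answer: 2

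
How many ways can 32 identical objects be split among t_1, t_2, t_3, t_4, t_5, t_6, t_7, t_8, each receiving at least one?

Substitute t'_i = t_i - 1 (so t'_i >= 0). Then sum t'_i = 32 - 8 = 24.
Stars and bars: C(24+8-1, 8-1) = C(31,7).

Final answer: C(31,7) = 2629575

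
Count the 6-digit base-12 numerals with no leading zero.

These are the integers in [12^5, 12^6), so the count is 12^6 - 12^5 = 11 x 12^5.

Final answer: 2737152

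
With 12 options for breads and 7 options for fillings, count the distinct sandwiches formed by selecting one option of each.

By the multiplication principle: 12 x 7.

Final answer: 84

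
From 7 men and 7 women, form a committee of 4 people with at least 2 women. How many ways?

Sum over valid woman counts:
C(7,2)C(7,2) = 441
C(7,3)C(7,1) = 245
C(7,4)C(7,0) = 35
Total: 441 + 245 + 35.

Final answer: 721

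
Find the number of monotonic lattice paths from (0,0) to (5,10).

Each path has 5 right steps and 10 up steps in some order (15 steps total).
Choose which 10 of the 15 steps are up: C(15,10).

Final answer: C(15,10) = 3003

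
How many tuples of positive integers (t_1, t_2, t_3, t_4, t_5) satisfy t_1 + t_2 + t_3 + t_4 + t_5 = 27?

Substitute t'_i = t_i - 1 (so t'_i >= 0). Then sum t'_i = 27 - 5 = 22.
Stars and bars: C(22+5-1, 5-1) = C(26,4).

Final answer: C(26,4) = 14950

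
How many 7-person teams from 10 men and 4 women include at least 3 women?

Sum over valid woman counts:
C(4,3)C(10,4) = 840
C(4,4)C(10,3) = 120
Total: 840 + 120.

Final answer: 960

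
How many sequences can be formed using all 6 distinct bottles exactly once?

The number of ways to arrange 6 distinct objects is 6!.

Final answer: 6! = 720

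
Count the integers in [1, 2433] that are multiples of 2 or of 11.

Multiples of 2: 1216. Multiples of 11: 221. Of both (lcm=22): 110.
By inclusion-exclusion: 1216 + 221 - 110.

Final answer: 1327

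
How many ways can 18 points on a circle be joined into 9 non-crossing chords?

The structures are counted by the Catalan number C_n. Here n = 18/2 = 9.
C_n = (2n)!/(n!(n+1)!), so C_{9} = 18!/(9! x 10!) = C(18,9)/10 = 48620/10.

Final answer: C_{9} = 4862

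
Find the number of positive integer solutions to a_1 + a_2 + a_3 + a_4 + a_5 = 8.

Substitute a'_i = a_i - 1 (so a'_i >= 0). Then sum a'_i = 8 - 5 = 3.
Stars and bars: C(3+5-1, 5-1) = C(7,4).

Final answer: C(7,4) = 35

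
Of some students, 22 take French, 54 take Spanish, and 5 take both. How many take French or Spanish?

|A union B| = |A| + |B| - |A intersect B| = 22 + 54 - 5.

Final answer: 71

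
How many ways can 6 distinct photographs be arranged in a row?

The number of ways to arrange 6 distinct objects is 6!.

Final answer: 6! = 720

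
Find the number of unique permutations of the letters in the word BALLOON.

Letters (A:1, B:1, L:2, N:1, O:2). Total letters: 7.
Permutations = 7!/(2! x 2!).

Final answer: 1260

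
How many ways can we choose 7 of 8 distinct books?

C(8,7) = 8!/(7! x 1!).

Final answer: \binom{8}{7} = 8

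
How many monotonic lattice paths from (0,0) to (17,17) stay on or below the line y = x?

Total monotonic paths to (17,17): C(34,17) = 2333606220.
A path is bad iff it touches y = x + 1; reflecting its initial segment maps bad paths bijectively onto all paths to (16,18), of which there are C(34,18) = 2203961430.
Valid Dyck paths: 2333606220 - 2203961430.
(Check: C(34,17) - C(34,18) = C(34,17)/18, the Catalan number C_{17}.)

Final answer: C_{17} = 129644790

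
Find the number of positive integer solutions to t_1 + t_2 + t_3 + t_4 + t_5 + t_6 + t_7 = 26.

Substitute t'_i = t_i - 1 (so t'_i >= 0). Then sum t'_i = 26 - 7 = 19.
Stars and bars: C(19+7-1, 7-1) = C(25,6).

Final answer: C(25,6) = 177100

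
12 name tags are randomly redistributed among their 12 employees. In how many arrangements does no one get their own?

Use the recurrence D(n) = (n-1)(D(n-1) + D(n-2)) with D(0)=1, D(1)=0.
D(2) = 1 x (0 + 1) = 1
D(3) = 2 x (1 + 0) = 2
D(4) = 3 x (2 + 1) = 9
D(5) = 4 x (9 + 2) = 44
D(6) = 5 x (44 + 9) = 265
D(7) = 6 x (265 + 44) = 1854
D(8) = 7 x (1854 + 265) = 14833
D(9) = 8 x (14833 + 1854) = 133496
D(10) = 9 x (133496 + 14833) = 1334961
D(11) = 10 x (1334961 + 133496) = 14684570
D(12) = 11 x (D(11) + D(10)) = 11 x (14684570 + 1334961)

Final answer: D(12) = 176214841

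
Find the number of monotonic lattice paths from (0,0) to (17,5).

Each path has 17 right steps and 5 up steps in some order (22 steps total).
Choose which 5 of the 22 steps are up: C(22,5).

Final answer: C(22,5) = 26334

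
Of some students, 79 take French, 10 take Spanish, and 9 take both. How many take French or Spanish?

|A union B| = |A| + |B| - |A intersect B| = 79 + 10 - 9.

Final answer: 80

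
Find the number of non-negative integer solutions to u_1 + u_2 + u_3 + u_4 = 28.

Stars and bars with 28 stars and 3 bars:
C(28+4-1, 4-1) = C(31,3).

Final answer: C(31,3) = 4495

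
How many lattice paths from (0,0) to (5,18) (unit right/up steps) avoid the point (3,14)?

Total paths to (5,18): C(23,18) = 33649.
Paths through (3,14): C(17,14) x C(6,4) = 10200.
Avoiding (3,14): 33649 - 10200.

Final answer: 23449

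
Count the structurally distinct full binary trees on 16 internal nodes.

This is a standard Catalan-number count: the answer is C_n. Here n = 16.
Using C_0 = 1 and C_(k+1) = C_k x 2(2k+1)/(k+2), build up term by term: C_1=1, C_2=2, C_3=5, C_4=14, C_5=42, C_6=132, C_7=429, C_8=1430, C_9=4862, C_10=16796, C_11=58786, C_12=208012, C_13=742900, C_14=2674440, C_15=9694845, C_16=35357670.

Final answer: C_{16} = 35357670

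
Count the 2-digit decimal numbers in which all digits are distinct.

First digit: 9 (not 0). Second: 9 (not first). Third: 8, etc.
Total: 9 x 9.

Final answer: 81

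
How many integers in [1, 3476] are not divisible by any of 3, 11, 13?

|div by 3|=1158, |div by 11|=316, |div by 13|=267.
|div by 3&11|=105, |div by 3&13|=89, |div by 11&13|=24, |div by all|=8.
By inclusion-exclusion, divisible by at least one: 1158+316+267-105-89-24+8 = 1531.
Not divisible by any: 3476 - 1531.

Final answer: 1945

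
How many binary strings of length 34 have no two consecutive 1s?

A valid string ends in 0 (append to any length-(n-1) valid string) or in 01 (append to any length-(n-2) valid string), so a(n) = a(n-1) + a(n-2) with a(1)=2, a(2)=3.
Building up term by term: a(1)=2, a(2)=3, a(3)=5, a(4)=8, a(5)=13, a(6)=21, a(7)=34, a(8)=55, a(9)=89, a(10)=144, a(11)=233, a(12)=377, a(13)=610, a(14)=987, a(15)=1597, a(16)=2584, a(17)=4181, a(18)=6765, a(19)=10946, a(20)=17711, a(21)=28657, a(22)=46368, a(23)=75025, a(24)=121393, a(25)=196418, a(26)=317811, a(27)=514229, a(28)=832040, a(29)=1346269, a(30)=2178309, a(31)=3524578, a(32)=5702887, a(33)=9227465, a(34)=14930352.

Final answer: 14930352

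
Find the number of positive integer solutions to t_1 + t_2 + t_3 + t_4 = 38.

Substitute t'_i = t_i - 1 (so t'_i >= 0). Then sum t'_i = 38 - 4 = 34.
Stars and bars: C(34+4-1, 4-1) = C(37,3).

Final answer: C(37,3) = 7770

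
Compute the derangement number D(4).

Use the recurrence D(n) = (n-1)(D(n-1) + D(n-2)) with D(0)=1, D(1)=0.
Building up: D(2)=1, D(3)=2.
D(4) = 3 x (D(3) + D(2)) = 3 x (2 + 1).

Final answer: D(4) = 9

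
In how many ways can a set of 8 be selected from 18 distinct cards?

C(18,8) = 18!/(8! x (18-8)!).

Final answer: C(18,8) = 43758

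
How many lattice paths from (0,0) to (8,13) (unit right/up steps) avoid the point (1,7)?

Total paths to (8,13): C(21,13) = 203490.
Paths through (1,7): C(8,7) x C(13,6) = 13728.
Avoiding (1,7): 203490 - 13728.

Final answer: 189762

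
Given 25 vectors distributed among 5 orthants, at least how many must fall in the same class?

By pigeonhole with 25 objects and 5 categories: ceiling(25/5).

Final answer: 5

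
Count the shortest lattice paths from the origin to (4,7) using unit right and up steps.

Each path has 4 right steps and 7 up steps in some order (11 steps total).
Choose which 7 of the 11 steps are up: C(11,7).

Final answer: C(11,7) = 330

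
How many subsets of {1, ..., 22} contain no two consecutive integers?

Let a(n) count such subsets of {1, ..., n}. Either n is excluded (a(n-1) ways) or n is included, forcing n-1 out (a(n-2) ways), so a(n) = a(n-1) + a(n-2) with a(1)=2, a(2)=3.
Computing successive values: a(1)=2, a(2)=3, a(3)=5, a(4)=8, a(5)=13, a(6)=21, a(7)=34, a(8)=55, a(9)=89, a(10)=144, a(11)=233, a(12)=377, a(13)=610, a(14)=987, a(15)=1597, a(16)=2584, a(17)=4181, a(18)=6765, a(19)=10946, a(20)=17711, a(21)=28657, a(22)=46368.

Final answer: 46368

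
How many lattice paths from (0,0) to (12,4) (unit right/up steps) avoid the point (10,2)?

Total paths to (12,4): C(16,4) = 1820.
Paths through (10,2): C(12,2) x C(4,2) = 396.
Avoiding (10,2): 1820 - 396.

Final answer: 1424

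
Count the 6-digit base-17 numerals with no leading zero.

In base 17, the leading digit has 16 choices (1..16); each of the remaining 5 digits has 17 choices.
Total: 16 x 17^5.

Final answer: 22717712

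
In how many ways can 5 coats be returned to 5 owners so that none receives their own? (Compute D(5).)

Use the recurrence D(n) = (n-1)(D(n-1) + D(n-2)) with D(0)=1, D(1)=0.
D(2) = 1 x (0 + 1) = 1
D(3) = 2 x (1 + 0) = 2
D(4) = 3 x (2 + 1) = 9
D(5) = 4 x (D(4) + D(3)) = 4 x (9 + 2)

Final answer: D(5) = 44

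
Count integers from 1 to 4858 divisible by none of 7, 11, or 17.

|div by 7|=694, |div by 11|=441, |div by 17|=285.
|div by 7&11|=63, |div by 7&17|=40, |div by 11&17|=25, |div by all|=3.
By inclusion-exclusion, divisible by at least one: 694+441+285-63-40-25+3 = 1295.
Not divisible by any: 4858 - 1295.

Final answer: 3563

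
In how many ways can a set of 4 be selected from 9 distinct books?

C(9,4) = 9!/(4! x 5!).

Final answer: \binom{9}{4} = 126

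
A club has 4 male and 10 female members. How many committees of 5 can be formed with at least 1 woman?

Sum over valid woman counts:
C(10,1)C(4,4) = 10
C(10,2)C(4,3) = 180
C(10,3)C(4,2) = 720
C(10,4)C(4,1) = 840
C(10,5)C(4,0) = 252
Total: 10 + 180 + 720 + 840 + 252.

Final answer: 2002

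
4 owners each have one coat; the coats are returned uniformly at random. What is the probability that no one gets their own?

Use the recurrence D(n) = (n-1)(D(n-1) + D(n-2)) with D(0)=1, D(1)=0.
Building up: D(2)=1, D(3)=2, D(4)=9.
Total arrangements: 4! = 24.
Probability = D(4)/4! = 3/8.

Final answer: D(4)/4! = 9/24 = 0.375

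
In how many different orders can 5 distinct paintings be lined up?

The number of ways to arrange 5 distinct objects is 5!.

Final answer: 5! = 120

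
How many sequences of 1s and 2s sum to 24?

Let f(n) count the ways. The last step is size 1 or 2, so f(n) = f(n-1) + f(n-2) with f(1)=1, f(2)=2.
Building up term by term: f(1)=1, f(2)=2, f(3)=3, f(4)=5, f(5)=8, f(6)=13, f(7)=21, f(8)=34, f(9)=55, f(10)=89, f(11)=144, f(12)=233, f(13)=377, f(14)=610, f(15)=987, f(16)=1597, f(17)=2584, f(18)=4181, f(19)=6765, f(20)=10946, f(21)=17711, f(22)=28657, f(23)=46368, f(24)=75025.

Final answer: 75025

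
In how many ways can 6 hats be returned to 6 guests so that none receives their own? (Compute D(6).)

Derangements satisfy D(n) = (n-1)(D(n-1) + D(n-2)), starting from D(0)=1, D(1)=0.
D(2) = 1 x (0 + 1) = 1
D(3) = 2 x (1 + 0) = 2
D(4) = 3 x (2 + 1) = 9
D(5) = 4 x (9 + 2) = 44
D(6) = 5 x (D(5) + D(4)) = 5 x (44 + 9)

Final answer: D(6) = 265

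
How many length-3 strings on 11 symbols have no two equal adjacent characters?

First character: 11 choices. Each subsequent: 10 choices (must differ from the previous one).
Total: 11 x 10^2.

Final answer: 11 x 10^{2} = 1100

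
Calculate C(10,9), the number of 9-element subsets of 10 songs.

C(10,9) = 10!/(9! x 1!).

Final answer: \binom{10}{9} = 10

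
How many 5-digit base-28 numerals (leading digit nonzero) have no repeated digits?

First digit: 27 (nonzero). Second: 27 (not first). Third: 26, etc.
Total: 27 x 27 x 26 x 25 x 24.

Final answer: 11372400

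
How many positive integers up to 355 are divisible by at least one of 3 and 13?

Multiples of 3: 118. Multiples of 13: 27. Of both (lcm=39): 9.
By inclusion-exclusion: 118 + 27 - 9.

Final answer: 136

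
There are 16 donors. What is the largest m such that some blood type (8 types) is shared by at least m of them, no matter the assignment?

There are 8 possible values for blood type (8 types). With 16 donors and 8 categories, by pigeonhole: ceiling(16/8).

Final answer: 2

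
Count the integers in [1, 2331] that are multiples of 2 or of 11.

Multiples of 2: 1165. Multiples of 11: 211. Of both (lcm=22): 105.
By inclusion-exclusion: 1165 + 211 - 105.

Final answer: 1271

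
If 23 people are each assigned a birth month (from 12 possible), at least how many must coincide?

There are 12 possible values for birth month. With 23 people and 12 categories, by pigeonhole: ceiling(23/12).

Final answer: 2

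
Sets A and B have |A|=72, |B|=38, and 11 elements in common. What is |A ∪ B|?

|A union B| = |A| + |B| - |A intersect B| = 72 + 38 - 11.

Final answer: 99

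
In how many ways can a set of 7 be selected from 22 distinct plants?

C(22,7) = 22!/(7! x (22-7)!).

Final answer: C(22,7) = 170544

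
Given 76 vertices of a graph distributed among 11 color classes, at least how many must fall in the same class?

By pigeonhole with 76 objects and 11 categories: ceiling(76/11).

Final answer: 7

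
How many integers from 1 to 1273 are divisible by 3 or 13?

Multiples of 3: 424. Multiples of 13: 97. Of both (lcm=39): 32.
By inclusion-exclusion: 424 + 97 - 32.

Final answer: 489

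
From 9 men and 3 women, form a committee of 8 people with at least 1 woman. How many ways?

Sum over valid woman counts:
C(3,1)C(9,7) = 108
C(3,2)C(9,6) = 252
C(3,3)C(9,5) = 126
Total: 108 + 252 + 126.

Final answer: 486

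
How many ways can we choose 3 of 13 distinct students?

C(13,3) = 13!/(3! x (13-3)!).

Final answer: C(13,3) = 286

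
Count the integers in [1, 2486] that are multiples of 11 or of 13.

Multiples of 11: 226. Multiples of 13: 191. Of both (lcm=143): 17.
By inclusion-exclusion: 226 + 191 - 17.

Final answer: 400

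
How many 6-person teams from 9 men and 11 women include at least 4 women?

Sum over valid woman counts:
C(11,4)C(9,2) = 11880
C(11,5)C(9,1) = 4158
C(11,6)C(9,0) = 462
Total: 11880 + 4158 + 462.

Final answer: 16500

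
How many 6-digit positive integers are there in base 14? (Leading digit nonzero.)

Leading digit: 13 options (nonzero). Other 5 digit(s): 14 options each.
Total: 13 x 14^5.

Final answer: 6991712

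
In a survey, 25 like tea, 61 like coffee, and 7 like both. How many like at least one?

|A union B| = |A| + |B| - |A intersect B| = 25 + 61 - 7.

Final answer: 79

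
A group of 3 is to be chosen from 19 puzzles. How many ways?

C(19,3) = 19!/(3! x (19-3)!).

Final answer: C(19,3) = 969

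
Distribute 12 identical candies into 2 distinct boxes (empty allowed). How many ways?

Stars and bars: C(n+k-1, k-1) = C(13,1).

Final answer: C(13,1) = 13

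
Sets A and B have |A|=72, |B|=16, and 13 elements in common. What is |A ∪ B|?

|A union B| = |A| + |B| - |A intersect B| = 72 + 16 - 13.

Final answer: 75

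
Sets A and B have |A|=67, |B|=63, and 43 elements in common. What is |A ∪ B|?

|A union B| = |A| + |B| - |A intersect B| = 67 + 63 - 43.

Final answer: 87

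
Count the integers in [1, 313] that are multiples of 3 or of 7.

Multiples of 3: 104. Multiples of 7: 44. Of both (lcm=21): 14.
By inclusion-exclusion: 104 + 44 - 14.

Final answer: 134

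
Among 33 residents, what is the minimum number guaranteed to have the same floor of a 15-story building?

There are 15 possible values for floor of a 15-story building. With 33 residents and 15 categories, by pigeonhole: ceiling(33/15).

Final answer: 3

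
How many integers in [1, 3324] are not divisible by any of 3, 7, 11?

|div by 3|=1108, |div by 7|=474, |div by 11|=302.
|div by 3&7|=158, |div by 3&11|=100, |div by 7&11|=43, |div by all|=14.
By inclusion-exclusion, divisible by at least one: 1108+474+302-158-100-43+14 = 1597.
Not divisible by any: 3324 - 1597.

Final answer: 1727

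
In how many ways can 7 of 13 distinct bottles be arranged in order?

P(13,7) = 13!/(13-7)! = 13!/6!.

Final answer: P(13,7) = 8648640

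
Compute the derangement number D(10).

Derangements satisfy D(n) = (n-1)(D(n-1) + D(n-2)), starting from D(0)=1, D(1)=0.
Building up: D(2)=1, D(3)=2, D(4)=9, D(5)=44, D(6)=265, D(7)=1854, D(8)=14833, D(9)=133496.
D(10) = 9 x (D(9) + D(8)) = 9 x (133496 + 14833).

Final answer: D(10) = 1334961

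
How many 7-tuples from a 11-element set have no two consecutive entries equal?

First character: 11 choices. Each subsequent: 10 choices (must differ from the previous one).
Total: 11 x 10^6.

Final answer: 11 x 10^{6} = 11000000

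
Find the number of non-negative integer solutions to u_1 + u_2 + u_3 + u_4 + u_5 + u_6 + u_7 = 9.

Stars and bars with 9 stars and 6 bars:
C(9+7-1, 7-1) = C(15,6).

Final answer: C(15,6) = 5005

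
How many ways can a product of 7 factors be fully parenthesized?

This is a standard Catalan-number count: the answer is C_n. Here n = 7 - 1 = 6.
C_n = (2n)!/(n!(n+1)!), so C_{6} = 12!/(6! x 7!) = C(12,6)/7 = 924/7.

Final answer: C_{6} = 132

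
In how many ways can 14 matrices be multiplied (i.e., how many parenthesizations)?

This is a standard Catalan-number count: the answer is C_n. Here n = 14 - 1 = 13.
C_n = (2n)!/(n!(n+1)!), so C_{13} = 26!/(13! x 14!) = C(26,13)/14 = 10400600/14.

Final answer: C_{13} = 742900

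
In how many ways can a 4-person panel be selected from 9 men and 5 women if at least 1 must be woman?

Sum over valid woman counts:
C(5,1)C(9,3) = 420
C(5,2)C(9,2) = 360
C(5,3)C(9,1) = 90
C(5,4)C(9,0) = 5
Total: 420 + 360 + 90 + 5.

Final answer: 875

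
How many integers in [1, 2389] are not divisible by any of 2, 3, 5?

|div by 2|=1194, |div by 3|=796, |div by 5|=477.
|div by 2&3|=398, |div by 2&5|=238, |div by 3&5|=159, |div by all|=79.
By inclusion-exclusion, divisible by at least one: 1194+796+477-398-238-159+79 = 1751.
Not divisible by any: 2389 - 1751.

Final answer: 638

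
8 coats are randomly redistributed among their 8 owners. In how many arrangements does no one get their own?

Derangements satisfy D(n) = (n-1)(D(n-1) + D(n-2)), starting from D(0)=1, D(1)=0.
D(2) = 1 x (0 + 1) = 1
D(3) = 2 x (1 + 0) = 2
D(4) = 3 x (2 + 1) = 9
D(5) = 4 x (9 + 2) = 44
D(6) = 5 x (44 + 9) = 265
D(7) = 6 x (265 + 44) = 1854
D(8) = 7 x (D(7) + D(6)) = 7 x (1854 + 265)

Final answer: D(8) = 14833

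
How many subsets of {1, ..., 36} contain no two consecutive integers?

Let a(n) count such subsets of {1, ..., n}. Either n is excluded (a(n-1) ways) or n is included, forcing n-1 out (a(n-2) ways), so a(n) = a(n-1) + a(n-2) with a(1)=2, a(2)=3.
Computing successive values: a(1)=2, a(2)=3, a(3)=5, a(4)=8, a(5)=13, a(6)=21, a(7)=34, a(8)=55, a(9)=89, a(10)=144, a(11)=233, a(12)=377, a(13)=610, a(14)=987, a(15)=1597, a(16)=2584, a(17)=4181, a(18)=6765, a(19)=10946, a(20)=17711, a(21)=28657, a(22)=46368, a(23)=75025, a(24)=121393, a(25)=196418, a(26)=317811, a(27)=514229, a(28)=832040, a(29)=1346269, a(30)=2178309, a(31)=3524578, a(32)=5702887, a(33)=9227465, a(34)=14930352, a(35)=24157817, a(36)=39088169.

Final answer: 39088169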